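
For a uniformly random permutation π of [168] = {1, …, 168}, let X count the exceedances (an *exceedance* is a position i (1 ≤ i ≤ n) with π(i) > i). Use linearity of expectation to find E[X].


Write X = Σ_{i=1}^{168} X_i, where X_i = 1_{π(i) > i}.
For each fixed i, π(i) is uniform over {1, …, 168} (marginal of a uniform permutation), so P[π(i) > i] = (n − i)/n. Summing: Σ_{i=1}^{168} (n − i)/n = (0 + 1 + … + 167)/168 = 168(168 − 1)/(2·168) = (168 − 1)/2.
Hence E[X] = Σ_{i=1}^{168} (168 − i)/168 = 167/2 ≈ 83.50000.

E[X] = 167/2 = 83.50000.


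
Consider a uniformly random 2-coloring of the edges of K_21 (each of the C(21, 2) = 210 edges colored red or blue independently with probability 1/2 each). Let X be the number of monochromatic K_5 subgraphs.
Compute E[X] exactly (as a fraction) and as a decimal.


Let X = Σ_S X_S over the C(21, 5) = 20349 subsets S of size 5, where X_S = 1 if the K_5 on S is monochromatic.
For a fixed S, the K_5 on S has C(5, 2) = 10 edges. P[all 10 edges red] = (1/2)^10, and likewise for blue, so P[monochromatic] = 2·(1/2)^10 = 2^{1 − 10} = 1/512.
Summing: E[X] = C(21, 5) · 2^{1 − 10} = 20349 · 1/512 = 20349/512.
Numerically: E[X] ≈ 39.744141.

E[X] = C(21,5)·2^(1−C(5,2)) = 20349/512 ≈ 39.744141.


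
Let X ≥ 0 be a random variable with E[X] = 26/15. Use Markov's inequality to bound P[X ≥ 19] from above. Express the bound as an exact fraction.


μ = E[X] = 26/15, a = 19.
Markov: P[X ≥ 19] ≤ μ/a = (26/15)/19 = 26/285.
Numerically: ≈ 0.0912.
(Since a = 19 > μ = 1.7333, the bound 26/285 is < 1 and informative.)

P[X ≥ 19] ≤ 26/285 ≈ 0.0912.


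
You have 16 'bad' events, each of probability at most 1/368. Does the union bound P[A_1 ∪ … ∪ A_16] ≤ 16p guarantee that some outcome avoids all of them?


Union bound: P[∪_{i=1}^{16} A_i] ≤ Σ_i P[A_i] ≤ 16·p = 16·(1/368) = 1/23.
Numerically: 1/23 ≈ 0.0434783.
Is 1/23 < 1? YES.
Since P[∪ A_i] ≤ 1/23 < 1, the complement has P[∩ A_i^c] ≥ 1 − 1/23 = 22/23 > 0, so some outcome avoids every A_i.

16·p = 1/23 ≈ 0.0434783; existence CERTIFIED by the union bound.


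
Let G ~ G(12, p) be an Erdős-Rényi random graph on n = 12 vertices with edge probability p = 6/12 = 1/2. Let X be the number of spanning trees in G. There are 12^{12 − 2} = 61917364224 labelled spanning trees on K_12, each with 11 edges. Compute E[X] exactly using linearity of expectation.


K_12 has 12^{12 − 2} = 61917364224 labelled spanning trees.
For each such spanning tree H, let X_H = 1 if all 11 edges of H are present in G. Then P[X_H = 1] = p^{11} = (1/2)^{11} = 1/2048.
By linearity of expectation: E[X] = Σ_H E[X_H] = 61917364224 · p^{11} = 61917364224 · 1/2048 = 30233088.
Numerically: E[X] ≈ 3.02e+07.

E[X] = 61917364224 · (1/2)^{11} = 30233088 ≈ 3.02e+07.


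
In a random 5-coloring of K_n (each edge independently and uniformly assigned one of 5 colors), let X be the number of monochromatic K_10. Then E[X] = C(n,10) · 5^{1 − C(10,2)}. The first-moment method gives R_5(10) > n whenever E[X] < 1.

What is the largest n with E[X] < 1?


We need C(n, 10) · 5^{1 − 45} < 1, i.e. C(n, 10) < 5^{45 − 1} = 5684341886080801486968994140625.
Check values of n near the boundary:
  n = 5391: C(5391, 10) = 5666344714787188828795213697883; 5666344714787188828795213697883 < 5684341886080801486968994140625? YES
  n = 5392: C(5392, 10) = 5676873040158402483252283957448; 5676873040158402483252283957448 < 5684341886080801486968994140625? YES
  n = 5393: C(5393, 10) = 5687418968154238267170642278008; 5687418968154238267170642278008 < 5684341886080801486968994140625? NO
  n = 5394: C(5394, 10) = 5697982524930156243149785372878; 5697982524930156243149785372878 < 5684341886080801486968994140625? NO
  n = 5395: C(5395, 10) = 5708563736675616143322765475706; 5708563736675616143322765475706 < 5684341886080801486968994140625? NO
The largest n with C(n, 10) < 5684341886080801486968994140625 is n = 5392 (where E[X] = 5676873040158402483252283957448/5684341886080801486968994140625 ≈ 0.99869). Hence R_5(10) > 5392, i.e. R_5(10) ≥ 5393.

Largest n = 5392; hence R_5(10) > 5392.


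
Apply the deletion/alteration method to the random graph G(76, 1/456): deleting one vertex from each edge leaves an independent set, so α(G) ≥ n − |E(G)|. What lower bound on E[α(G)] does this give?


E[|E(G)|] = C(76, 2)·p = 2850 · (1/456) = 25/4.
E[α(G)] ≥ n − E[|E(G)|] = 76 − 25/4 = 279/4.
Numerically: ≈ 69.750.
(This is only a lower bound; the true E[α(G)] may be larger.)

E[α(G)] ≥ 279/4 ≈ 69.750.


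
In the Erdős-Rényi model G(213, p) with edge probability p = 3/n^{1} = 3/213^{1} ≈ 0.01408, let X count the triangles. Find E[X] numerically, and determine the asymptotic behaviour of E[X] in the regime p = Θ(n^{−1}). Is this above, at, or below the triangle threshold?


Number of potential triangles: C(213, 3) = 1587986.
Each occurs with probability p³ ≈ (0.01408)³ ≈ 2.793991e-06.
By linearity: E[X] = C(213, 3)·p³ ≈ 1587986 · 2.793991e-06 ≈ 4.4368.
Here α = 1, so p = 3/n is exactly at the triangle threshold p ~ 1/n. Asymptotically E[X] → c³/6 = 3³/6 = 9/2 ≈ 4.5000, a bounded constant. In this regime the triangle count is asymptotically Poisson(c³/6).

E[X] ≈ 4.4368; in regime p = Θ(1/n^{1}) E[X] stays bounded (at the triangle threshold p ~ 1/n).


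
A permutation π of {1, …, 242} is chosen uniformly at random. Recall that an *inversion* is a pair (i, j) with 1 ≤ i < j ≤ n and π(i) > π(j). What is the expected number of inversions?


Write X = Σ X_I over the C(242, 2) = 29161 pairs i < j, with X_I the indicator of one inversion.
There are 29161 indicators.
For each fixed pair i < j, the values π(i) and π(j) are two distinct elements of {1, …, 242} in uniformly random order; by symmetry P[π(i) > π(j)] = 1/2.
By linearity: E[X] = 29161 · (1/2) = C(242, 2) · (1/2) = 29161/2 = 29161/2 ≈ 14580.5000.

E[X] = 29161/2 = 14580.5000.


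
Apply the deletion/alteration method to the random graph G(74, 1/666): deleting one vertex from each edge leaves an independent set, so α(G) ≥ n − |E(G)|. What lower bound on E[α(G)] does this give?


E[|E(G)|] = C(74, 2)·p = 2701 · (1/666) = 73/18.
E[α(G)] ≥ n − E[|E(G)|] = 74 − 73/18 = 1259/18.
Numerically: ≈ 69.9444.
(This is only a lower bound; the true E[α(G)] may be larger.)

E[α(G)] ≥ 1259/18 ≈ 69.9444.


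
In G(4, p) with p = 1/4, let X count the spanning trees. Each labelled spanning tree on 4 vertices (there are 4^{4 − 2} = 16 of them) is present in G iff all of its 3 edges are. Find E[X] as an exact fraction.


K_4 has 4^{4 − 2} = 16 labelled spanning trees.
For each such spanning tree H, let X_H = 1 if all 3 edges of H are present in G. Then P[X_H = 1] = p^{3} = (1/4)^{3} = 1/64.
By linearity of expectation: E[X] = Σ_H E[X_H] = 16 · p^{3} = 16 · 1/64 = 1/4.
Numerically: E[X] ≈ 0.25.

E[X] = 16 · (1/4)^{3} = 1/4 ≈ 0.25.


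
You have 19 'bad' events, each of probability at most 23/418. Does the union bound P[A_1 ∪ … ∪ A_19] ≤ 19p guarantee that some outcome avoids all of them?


Union bound: P[∪_{i=1}^{19} A_i] ≤ Σ_i P[A_i] ≤ 19·p = 19·(23/418) = 23/22.
Numerically: 23/22 ≈ 1.045455.
Is 23/22 < 1? NO.
Since the bound 23/22 is ≥ 1, the union bound is uninformative here; it does NOT by itself certify existence.

19·p = 23/22 ≈ 1.045455; existence NOT certified by the union bound.


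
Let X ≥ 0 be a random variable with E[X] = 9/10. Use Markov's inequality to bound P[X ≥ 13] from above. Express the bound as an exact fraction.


μ = E[X] = 9/10, a = 13.
Markov: P[X ≥ 13] ≤ μ/a = (9/10)/13 = 9/130.
Numerically: ≈ 0.06923.
(Since a = 13 > μ = 0.90000, the bound 9/130 is < 1 and informative.)

P[X ≥ 13] ≤ 9/130 ≈ 0.06923.


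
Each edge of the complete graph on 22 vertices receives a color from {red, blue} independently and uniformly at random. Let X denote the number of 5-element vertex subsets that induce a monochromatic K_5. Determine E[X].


Let X = Σ_S X_S over the C(22, 5) = 26334 subsets S of size 5, where X_S = 1 if the K_5 on S is monochromatic.
For a fixed S, the K_5 on S has C(5, 2) = 10 edges. P[all 10 edges red] = (1/2)^10, and likewise for blue, so P[monochromatic] = 2·(1/2)^10 = 2^{1 − 10} = 1/512.
Summing: E[X] = C(22, 5) · 2^{1 − 10} = 26334 · 1/512 = 13167/256.
Numerically: E[X] ≈ 51.434.

E[X] = C(22,5)·2^(1−C(5,2)) = 13167/256 ≈ 51.434.


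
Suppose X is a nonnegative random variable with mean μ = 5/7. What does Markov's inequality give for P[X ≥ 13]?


μ = E[X] = 5/7, a = 13.
Markov: P[X ≥ 13] ≤ μ/a = (5/7)/13 = 5/91.
Numerically: ≈ 0.054945.
(Since a = 13 > μ = 0.714286, the bound 5/91 is < 1 and informative.)

P[X ≥ 13] ≤ 5/91 ≈ 0.054945.


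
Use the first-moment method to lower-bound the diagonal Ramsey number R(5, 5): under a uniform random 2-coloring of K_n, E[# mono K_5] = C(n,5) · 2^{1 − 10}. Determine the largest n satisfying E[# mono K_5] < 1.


We need C(n, 5) · 2^{1 − 10} < 1, i.e. C(n, 5) < 2^{10 − 1} = 512.
Check values of n near the boundary:
  n = 6: C(6, 5) = 6; 6 < 512? YES
  n = 7: C(7, 5) = 21; 21 < 512? YES
  n = 8: C(8, 5) = 56; 56 < 512? YES
  n = 9: C(9, 5) = 126; 126 < 512? YES
  n = 10: C(10, 5) = 252; 252 < 512? YES
  n = 11: C(11, 5) = 462; 462 < 512? YES
  n = 12: C(12, 5) = 792; 792 < 512? NO
  n = 13: C(13, 5) = 1287; 1287 < 512? NO
The largest n with C(n, 5) < 512 is n = 11 (where E[X] = 231/256 ≈ 0.9023). Hence R(5, 5) > 11, i.e. R(5, 5) ≥ 12.

Largest n = 11; hence R(5, 5) > 11.


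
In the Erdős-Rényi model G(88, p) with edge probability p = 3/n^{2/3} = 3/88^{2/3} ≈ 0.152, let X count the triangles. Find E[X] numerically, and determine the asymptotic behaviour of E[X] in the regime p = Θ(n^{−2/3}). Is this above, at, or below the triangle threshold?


Number of potential triangles: C(88, 3) = 109736.
Each occurs with probability p³ ≈ (0.152)³ ≈ 3.48657e-03.
By linearity: E[X] = C(88, 3)·p³ ≈ 109736 · 3.48657e-03 ≈ 382.602.
Since α = 2/3 < 1, p = c/n^{2/3} ≫ 1/n is above the triangle threshold p ~ 1/n. Asymptotically E[X] ~ (c³/6)·n^{3(1−α)} = (3³/6)·n^{1} → ∞; triangles are abundant w.h.p.

E[X] ≈ 382.602; in regime p = Θ(1/n^{2/3}) E[X] diverges (above the triangle threshold p ~ 1/n).


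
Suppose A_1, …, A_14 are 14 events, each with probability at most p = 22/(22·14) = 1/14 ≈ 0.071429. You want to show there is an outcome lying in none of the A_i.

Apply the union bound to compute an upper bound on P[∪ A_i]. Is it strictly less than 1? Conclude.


Union bound: P[∪_{i=1}^{14} A_i] ≤ Σ_i P[A_i] ≤ 14·p = 14·(1/14) = 1.
Numerically: 1 ≈ 1.000000.
Is 1 < 1? NO.
Since the bound 1 is ≥ 1, the union bound is uninformative here; it does NOT by itself certify existence.

14·p = 1 ≈ 1.000000; existence NOT certified by the union bound.


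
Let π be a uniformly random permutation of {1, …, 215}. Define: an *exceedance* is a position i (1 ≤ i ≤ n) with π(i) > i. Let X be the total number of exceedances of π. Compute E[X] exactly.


Write X = Σ_{i=1}^{215} X_i, where X_i = 1_{π(i) > i}.
For each fixed i, π(i) is uniform over {1, …, 215} (marginal of a uniform permutation), so P[π(i) > i] = (n − i)/n. Summing: Σ_{i=1}^{215} (n − i)/n = (0 + 1 + … + 214)/215 = 215(215 − 1)/(2·215) = (215 − 1)/2.
Hence E[X] = Σ_{i=1}^{215} (215 − i)/215 = 107 ≈ 107.0000.

E[X] = 107 = 107.0000.


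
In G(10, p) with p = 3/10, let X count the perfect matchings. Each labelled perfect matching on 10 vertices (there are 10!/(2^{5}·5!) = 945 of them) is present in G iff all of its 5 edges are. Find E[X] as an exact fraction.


K_10 has 10!/(2^{5}·5!) = 945 labelled perfect matchings.
For each such perfect matching H, let X_H = 1 if all 5 edges of H are present in G. Then P[X_H = 1] = p^{5} = (3/10)^{5} = 243/100000.
Summing the indicators: E[X] = Σ_H E[X_H] = 945 · p^{5} = 945 · 243/100000 = 45927/20000.
Numerically: E[X] ≈ 2.29635.

E[X] = 945 · (3/10)^{5} = 45927/20000 ≈ 2.29635.


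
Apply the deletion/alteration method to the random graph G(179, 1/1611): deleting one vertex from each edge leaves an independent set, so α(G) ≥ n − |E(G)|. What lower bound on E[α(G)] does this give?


E[|E(G)|] = C(179, 2)·p = 15931 · (1/1611) = 89/9.
E[α(G)] ≥ n − E[|E(G)|] = 179 − 89/9 = 1522/9.
Numerically: ≈ 169.111.
(This is only a lower bound; the true E[α(G)] may be larger.)

E[α(G)] ≥ 1522/9 ≈ 169.111.


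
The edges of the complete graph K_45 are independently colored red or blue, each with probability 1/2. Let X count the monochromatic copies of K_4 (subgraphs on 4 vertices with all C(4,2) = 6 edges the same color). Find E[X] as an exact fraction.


Let X = Σ_S X_S over the C(45, 4) = 148995 subsets S of size 4, where X_S = 1 if the K_4 on S is monochromatic.
For a fixed S, the K_4 on S has C(4, 2) = 6 edges. P[all 6 edges red] = (1/2)^6, and likewise for blue, so P[monochromatic] = 2·(1/2)^6 = 2^{1 − 6} = 1/32.
By linearity of expectation: E[X] = C(45, 4) · 2^{1 − 6} = 148995 · 1/32 = 148995/32.
Numerically: E[X] ≈ 4656.093750.

E[X] = C(45,4)·2^(1−C(4,2)) = 148995/32 ≈ 4656.093750.


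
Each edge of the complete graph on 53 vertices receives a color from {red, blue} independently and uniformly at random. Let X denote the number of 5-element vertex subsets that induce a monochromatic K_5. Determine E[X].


Let X = Σ_S X_S over the C(53, 5) = 2869685 subsets S of size 5, where X_S = 1 if the K_5 on S is monochromatic.
For a fixed S, the K_5 on S has C(5, 2) = 10 edges. P[all 10 edges red] = (1/2)^10, and likewise for blue, so P[monochromatic] = 2·(1/2)^10 = 2^{1 − 10} = 1/512.
By linearity: E[X] = C(53, 5) · 2^{1 − 10} = 2869685 · 1/512 = 2869685/512.
Numerically: E[X] ≈ 5604.853516.

E[X] = C(53,5)·2^(1−C(5,2)) = 2869685/512 ≈ 5604.853516.


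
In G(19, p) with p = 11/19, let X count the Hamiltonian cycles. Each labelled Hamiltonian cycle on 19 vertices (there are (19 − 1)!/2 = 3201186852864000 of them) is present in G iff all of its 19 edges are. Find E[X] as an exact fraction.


K_19 has (19 − 1)!/2 = 3201186852864000 labelled Hamiltonian cycles.
For each such Hamiltonian cycle H, let X_H = 1 if all 19 edges of H are present in G. Then P[X_H = 1] = p^{19} = (11/19)^{19} = 61159090448414546291/1978419655660313589123979.
By linearity of expectation: E[X] = Σ_H E[X_H] = 3201186852864000 · p^{19} = 3201186852864000 · 61159090448414546291/1978419655660313589123979 = 195781676276584883979724733927424000/1978419655660313589123979.
Numerically: E[X] ≈ 9.896e+10.

E[X] = 3201186852864000 · (11/19)^{19} = 195781676276584883979724733927424000/1978419655660313589123979 ≈ 9.896e+10.


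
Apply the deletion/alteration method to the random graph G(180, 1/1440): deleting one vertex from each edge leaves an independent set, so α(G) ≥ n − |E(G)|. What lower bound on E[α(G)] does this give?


E[|E(G)|] = C(180, 2)·p = 16110 · (1/1440) = 179/16.
E[α(G)] ≥ n − E[|E(G)|] = 180 − 179/16 = 2701/16.
Numerically: ≈ 168.812500.
(This is only a lower bound; the true E[α(G)] may be larger.)

E[α(G)] ≥ 2701/16 ≈ 168.812500.


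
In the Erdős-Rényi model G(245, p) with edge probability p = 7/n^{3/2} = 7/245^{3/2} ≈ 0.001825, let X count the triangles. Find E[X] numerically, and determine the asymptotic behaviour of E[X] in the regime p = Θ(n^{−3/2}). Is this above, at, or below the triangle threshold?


Number of potential triangles: C(245, 3) = 2421090.
Each occurs with probability p³ ≈ (0.001825)³ ≈ 6.082005e-09.
By linearity: E[X] = C(245, 3)·p³ ≈ 2421090 · 6.082005e-09 ≈ 0.0147.
Since α = 3/2 > 1, p = c/n^{3/2} = o(1/n) is below the triangle threshold p ~ 1/n. Asymptotically E[X] ~ (c³/6)·n^{3(1−α)} = (7³/6)·n^{-1.5} → 0, so by Markov's inequality G has no triangles w.h.p.

E[X] ≈ 0.0147; in regime p = Θ(1/n^{3/2}) E[X] tends to 0 (below the triangle threshold p ~ 1/n).


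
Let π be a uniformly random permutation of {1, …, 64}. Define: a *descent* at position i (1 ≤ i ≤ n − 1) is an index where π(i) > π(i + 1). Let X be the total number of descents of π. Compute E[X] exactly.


Write X = Σ X_I over i = 1, …, 63, with X_I the indicator of one descent.
There are 63 indicators.
For each fixed i, the pair (π(i), π(i+1)) is a uniformly random ordered pair of distinct values from {1, …, 64}; by symmetry P[π(i) > π(i+1)] = 1/2.
By linearity: E[X] = 63 · (1/2) = (64 − 1) · (1/2) = 63/2 ≈ 31.5000.

E[X] = 63/2 = 31.5000.


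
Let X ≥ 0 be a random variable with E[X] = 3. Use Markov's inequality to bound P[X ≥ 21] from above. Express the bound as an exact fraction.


μ = E[X] = 3, a = 21.
Markov: P[X ≥ 21] ≤ μ/a = (3)/21 = 1/7.
Numerically: ≈ 0.14286.
(Since a = 21 > μ = 3.00000, the bound 1/7 is < 1 and informative.)

P[X ≥ 21] ≤ 1/7 ≈ 0.14286.


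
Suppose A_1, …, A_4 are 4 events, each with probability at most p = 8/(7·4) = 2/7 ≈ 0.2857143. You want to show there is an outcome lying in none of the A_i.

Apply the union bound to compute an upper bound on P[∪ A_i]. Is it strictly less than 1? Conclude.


Union bound: P[∪_{i=1}^{4} A_i] ≤ Σ_i P[A_i] ≤ 4·p = 4·(2/7) = 8/7.
Numerically: 8/7 ≈ 1.1428571.
Is 8/7 < 1? NO.
Since the bound 8/7 is ≥ 1, the union bound is uninformative here; it does NOT by itself certify existence.

4·p = 8/7 ≈ 1.1428571; existence NOT certified by the union bound.


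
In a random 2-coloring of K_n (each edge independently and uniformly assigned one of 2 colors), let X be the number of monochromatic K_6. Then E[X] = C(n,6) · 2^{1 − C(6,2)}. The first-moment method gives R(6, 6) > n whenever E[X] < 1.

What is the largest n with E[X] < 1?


We need C(n, 6) · 2^{1 − 15} < 1, i.e. C(n, 6) < 2^{15 − 1} = 16384.
Check values of n near the boundary:
  n = 14: C(14, 6) = 3003; 3003 < 16384? YES
  n = 15: C(15, 6) = 5005; 5005 < 16384? YES
  n = 16: C(16, 6) = 8008; 8008 < 16384? YES
  n = 17: C(17, 6) = 12376; 12376 < 16384? YES
  n = 18: C(18, 6) = 18564; 18564 < 16384? NO
  n = 19: C(19, 6) = 27132; 27132 < 16384? NO
The largest n with C(n, 6) < 16384 is n = 17 (where E[X] = 1547/2048 ≈ 0.75537). Hence R(6, 6) > 17, i.e. R(6, 6) ≥ 18.

Largest n = 17; hence R(6, 6) > 17.


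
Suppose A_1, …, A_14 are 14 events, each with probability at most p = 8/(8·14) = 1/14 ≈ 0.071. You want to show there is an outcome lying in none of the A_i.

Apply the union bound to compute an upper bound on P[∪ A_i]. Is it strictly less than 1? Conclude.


Union bound: P[∪_{i=1}^{14} A_i] ≤ Σ_i P[A_i] ≤ 14·p = 14·(1/14) = 1.
Numerically: 1 ≈ 1.000.
Is 1 < 1? NO.
Since the bound 1 is ≥ 1, the union bound is uninformative here; it does NOT by itself certify existence.

14·p = 1 ≈ 1.000; existence NOT certified by the union bound.


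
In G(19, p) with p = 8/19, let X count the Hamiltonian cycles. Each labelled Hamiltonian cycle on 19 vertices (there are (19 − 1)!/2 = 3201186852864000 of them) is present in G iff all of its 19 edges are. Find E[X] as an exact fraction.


K_19 has (19 − 1)!/2 = 3201186852864000 labelled Hamiltonian cycles.
For each such Hamiltonian cycle H, let X_H = 1 if all 19 edges of H are present in G. Then P[X_H = 1] = p^{19} = (8/19)^{19} = 144115188075855872/1978419655660313589123979.
Summing the indicators: E[X] = Σ_H E[X_H] = 3201186852864000 · p^{19} = 3201186852864000 · 144115188075855872/1978419655660313589123979 = 461339645366452518590934417408000/1978419655660313589123979.
Numerically: E[X] ≈ 2.33e+08.

E[X] = 3201186852864000 · (8/19)^{19} = 461339645366452518590934417408000/1978419655660313589123979 ≈ 2.33e+08.


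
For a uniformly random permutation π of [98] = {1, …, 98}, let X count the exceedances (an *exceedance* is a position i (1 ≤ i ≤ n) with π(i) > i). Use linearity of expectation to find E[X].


Write X = Σ_{i=1}^{98} X_i, where X_i = 1_{π(i) > i}.
For each fixed i, π(i) is uniform over {1, …, 98} (marginal of a uniform permutation), so P[π(i) > i] = (n − i)/n. Summing: Σ_{i=1}^{98} (n − i)/n = (0 + 1 + … + 97)/98 = 98(98 − 1)/(2·98) = (98 − 1)/2.
Hence E[X] = Σ_{i=1}^{98} (98 − i)/98 = 97/2 ≈ 48.50000.

E[X] = 97/2 = 48.50000.


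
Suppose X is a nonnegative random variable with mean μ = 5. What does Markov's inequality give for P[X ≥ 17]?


μ = E[X] = 5, a = 17.
Markov: P[X ≥ 17] ≤ μ/a = (5)/17 = 5/17.
Numerically: ≈ 0.29412.
(Since a = 17 > μ = 5.00000, the bound 5/17 is < 1 and informative.)

P[X ≥ 17] ≤ 5/17 ≈ 0.29412.


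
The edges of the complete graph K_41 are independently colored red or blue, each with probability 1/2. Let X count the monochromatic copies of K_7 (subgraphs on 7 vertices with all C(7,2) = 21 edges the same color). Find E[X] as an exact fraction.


Let X = Σ_S X_S over the C(41, 7) = 22481940 subsets S of size 7, where X_S = 1 if the K_7 on S is monochromatic.
For a fixed S, the K_7 on S has C(7, 2) = 21 edges. P[all 21 edges red] = (1/2)^21, and likewise for blue, so P[monochromatic] = 2·(1/2)^21 = 2^{1 − 21} = 1/1048576.
By linearity of expectation: E[X] = C(41, 7) · 2^{1 − 21} = 22481940 · 1/1048576 = 5620485/262144.
Numerically: E[X] ≈ 21.440449.

E[X] = C(41,7)·2^(1−C(7,2)) = 5620485/262144 ≈ 21.440449.


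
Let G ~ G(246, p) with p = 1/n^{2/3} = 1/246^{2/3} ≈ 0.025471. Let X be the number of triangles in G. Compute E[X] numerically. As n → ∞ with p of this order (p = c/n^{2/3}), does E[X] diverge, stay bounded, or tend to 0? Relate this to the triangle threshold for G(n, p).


Number of potential triangles: C(246, 3) = 2450980.
Each occurs with probability p³ ≈ (0.025471)³ ≈ 1.6524555e-05.
By linearity: E[X] = C(246, 3)·p³ ≈ 2450980 · 1.6524555e-05 ≈ 40.50136.
Since α = 2/3 < 1, p = c/n^{2/3} ≫ 1/n is above the triangle threshold p ~ 1/n. Asymptotically E[X] ~ (c³/6)·n^{3(1−α)} = (1³/6)·n^{1} → ∞; triangles are abundant w.h.p.

E[X] ≈ 40.50136; in regime p = Θ(1/n^{2/3}) E[X] diverges (above the triangle threshold p ~ 1/n).


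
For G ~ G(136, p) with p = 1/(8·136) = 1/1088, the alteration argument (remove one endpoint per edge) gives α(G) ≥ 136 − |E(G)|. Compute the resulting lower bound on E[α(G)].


E[|E(G)|] = C(136, 2)·p = 9180 · (1/1088) = 135/16.
E[α(G)] ≥ n − E[|E(G)|] = 136 − 135/16 = 2041/16.
Numerically: ≈ 127.56250.
(This is only a lower bound; the true E[α(G)] may be larger.)

E[α(G)] ≥ 2041/16 ≈ 127.56250.


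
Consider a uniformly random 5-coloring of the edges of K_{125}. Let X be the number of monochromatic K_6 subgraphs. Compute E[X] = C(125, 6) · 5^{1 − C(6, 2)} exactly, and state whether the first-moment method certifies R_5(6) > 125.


E[X] = C(125, 6) · 5^{1 − 15} = 4690625500 · 5^{−14} = 4690625500/6103515625.
As a reduced fraction: E[X] = 37525004/48828125 ≈ 0.76851.
Is E[X] < 1? YES.
Since E[X] < 1, there exists a 5-coloring of K_{125} with no monochromatic K_6; hence R_5(6) > 125.

E[X] = 37525004/48828125 ≈ 0.76851; E[X] < 1, so R_5(6) > 125.


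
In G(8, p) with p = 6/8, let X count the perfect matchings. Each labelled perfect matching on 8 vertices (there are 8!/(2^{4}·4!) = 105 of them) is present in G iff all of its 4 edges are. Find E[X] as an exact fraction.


K_8 has 8!/(2^{4}·4!) = 105 labelled perfect matchings.
For each such perfect matching H, let X_H = 1 if all 4 edges of H are present in G. Then P[X_H = 1] = p^{4} = (3/4)^{4} = 81/256.
By linearity: E[X] = Σ_H E[X_H] = 105 · p^{4} = 105 · 81/256 = 8505/256.
Numerically: E[X] ≈ 33.2227.

E[X] = 105 · (3/4)^{4} = 8505/256 ≈ 33.2227.


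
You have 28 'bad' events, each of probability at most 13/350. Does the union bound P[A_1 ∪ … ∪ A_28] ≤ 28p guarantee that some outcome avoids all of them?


Union bound: P[∪_{i=1}^{28} A_i] ≤ Σ_i P[A_i] ≤ 28·p = 28·(13/350) = 26/25.
Numerically: 26/25 ≈ 1.0400000.
Is 26/25 < 1? NO.
Since the bound 26/25 is ≥ 1, the union bound is uninformative here; it does NOT by itself certify existence.

28·p = 26/25 ≈ 1.0400000; existence NOT certified by the union bound.


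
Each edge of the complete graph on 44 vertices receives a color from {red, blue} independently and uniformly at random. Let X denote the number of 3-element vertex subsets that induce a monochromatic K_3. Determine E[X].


Let X = Σ_S X_S over the C(44, 3) = 13244 subsets S of size 3, where X_S = 1 if the K_3 on S is monochromatic.
For a fixed S, the K_3 on S has C(3, 2) = 3 edges. P[all 3 edges red] = (1/2)^3, and likewise for blue, so P[monochromatic] = 2·(1/2)^3 = 2^{1 − 3} = 1/4.
Summing: E[X] = C(44, 3) · 2^{1 − 3} = 13244 · 1/4 = 3311.
Numerically: E[X] ≈ 3311.000.

E[X] = C(44,3)·2^(1−C(3,2)) = 3311 ≈ 3311.000.


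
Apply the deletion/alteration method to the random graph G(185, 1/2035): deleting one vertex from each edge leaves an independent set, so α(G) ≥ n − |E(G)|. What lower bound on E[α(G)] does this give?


E[|E(G)|] = C(185, 2)·p = 17020 · (1/2035) = 92/11.
E[α(G)] ≥ n − E[|E(G)|] = 185 − 92/11 = 1943/11.
Numerically: ≈ 176.63636.
(This is only a lower bound; the true E[α(G)] may be larger.)

E[α(G)] ≥ 1943/11 ≈ 176.63636.


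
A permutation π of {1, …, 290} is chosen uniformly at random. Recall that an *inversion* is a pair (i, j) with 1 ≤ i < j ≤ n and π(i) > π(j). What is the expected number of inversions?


Write X = Σ X_I over the C(290, 2) = 41905 pairs i < j, with X_I the indicator of one inversion.
There are 41905 indicators.
For each fixed pair i < j, the values π(i) and π(j) are two distinct elements of {1, …, 290} in uniformly random order; by symmetry P[π(i) > π(j)] = 1/2.
By linearity: E[X] = 41905 · (1/2) = C(290, 2) · (1/2) = 41905/2 = 41905/2 ≈ 20952.5000.

E[X] = 41905/2 = 20952.5000.


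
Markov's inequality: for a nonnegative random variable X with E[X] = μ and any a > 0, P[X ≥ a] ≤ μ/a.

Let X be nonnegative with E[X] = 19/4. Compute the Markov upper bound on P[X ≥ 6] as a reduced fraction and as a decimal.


μ = E[X] = 19/4, a = 6.
Markov: P[X ≥ 6] ≤ μ/a = (19/4)/6 = 19/24.
Numerically: ≈ 0.791667.
(Since a = 6 > μ = 4.750000, the bound 19/24 is < 1 and informative.)

P[X ≥ 6] ≤ 19/24 ≈ 0.791667.


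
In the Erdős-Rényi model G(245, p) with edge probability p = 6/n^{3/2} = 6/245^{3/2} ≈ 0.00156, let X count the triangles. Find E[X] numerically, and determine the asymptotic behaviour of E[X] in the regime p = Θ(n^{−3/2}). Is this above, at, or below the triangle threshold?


Number of potential triangles: C(245, 3) = 2421090.
Each occurs with probability p³ ≈ (0.00156)³ ≈ 3.83007e-09.
By linearity: E[X] = C(245, 3)·p³ ≈ 2421090 · 3.83007e-09 ≈ 0.009.
Since α = 3/2 > 1, p = c/n^{3/2} = o(1/n) is below the triangle threshold p ~ 1/n. Asymptotically E[X] ~ (c³/6)·n^{3(1−α)} = (6³/6)·n^{-1.5} → 0, so by Markov's inequality G has no triangles w.h.p.

E[X] ≈ 0.009; in regime p = Θ(1/n^{3/2}) E[X] tends to 0 (below the triangle threshold p ~ 1/n).


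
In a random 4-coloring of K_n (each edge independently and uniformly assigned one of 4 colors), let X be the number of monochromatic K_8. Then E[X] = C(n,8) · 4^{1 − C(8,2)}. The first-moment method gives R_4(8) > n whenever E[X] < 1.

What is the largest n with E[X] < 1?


We need C(n, 8) · 4^{1 − 28} < 1, i.e. C(n, 8) < 4^{28 − 1} = 18014398509481984.
Check values of n near the boundary:
  n = 406: C(406, 8) = 17082453897995850; 17082453897995850 < 18014398509481984? YES
  n = 407: C(407, 8) = 17424959239309050; 17424959239309050 < 18014398509481984? YES
  n = 408: C(408, 8) = 17773458424095231; 17773458424095231 < 18014398509481984? YES
  n = 409: C(409, 8) = 18128041135797879; 18128041135797879 < 18014398509481984? NO
The largest n with C(n, 8) < 18014398509481984 is n = 408 (where E[X] = 17773458424095231/18014398509481984 ≈ 0.9866). Hence R_4(8) > 408, i.e. R_4(8) ≥ 409.

Largest n = 408; hence R_4(8) > 408.


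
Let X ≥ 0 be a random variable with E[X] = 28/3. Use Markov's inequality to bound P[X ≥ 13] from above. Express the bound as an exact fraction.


μ = E[X] = 28/3, a = 13.
Markov: P[X ≥ 13] ≤ μ/a = (28/3)/13 = 28/39.
Numerically: ≈ 0.71795.
(Since a = 13 > μ = 9.33333, the bound 28/39 is < 1 and informative.)

P[X ≥ 13] ≤ 28/39 ≈ 0.71795.


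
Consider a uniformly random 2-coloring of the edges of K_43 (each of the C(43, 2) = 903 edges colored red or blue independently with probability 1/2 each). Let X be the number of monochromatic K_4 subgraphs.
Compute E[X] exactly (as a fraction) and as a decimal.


Let X = Σ_S X_S over the C(43, 4) = 123410 subsets S of size 4, where X_S = 1 if the K_4 on S is monochromatic.
For a fixed S, the K_4 on S has C(4, 2) = 6 edges. P[all 6 edges red] = (1/2)^6, and likewise for blue, so P[monochromatic] = 2·(1/2)^6 = 2^{1 − 6} = 1/32.
By linearity: E[X] = C(43, 4) · 2^{1 − 6} = 123410 · 1/32 = 61705/16.
Numerically: E[X] ≈ 3856.562.

E[X] = C(43,4)·2^(1−C(4,2)) = 61705/16 ≈ 3856.562.


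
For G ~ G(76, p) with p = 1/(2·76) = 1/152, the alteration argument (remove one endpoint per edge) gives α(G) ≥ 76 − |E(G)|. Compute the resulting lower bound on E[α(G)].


E[|E(G)|] = C(76, 2)·p = 2850 · (1/152) = 75/4.
E[α(G)] ≥ n − E[|E(G)|] = 76 − 75/4 = 229/4.
Numerically: ≈ 57.250.
(This is only a lower bound; the true E[α(G)] may be larger.)

E[α(G)] ≥ 229/4 ≈ 57.250.


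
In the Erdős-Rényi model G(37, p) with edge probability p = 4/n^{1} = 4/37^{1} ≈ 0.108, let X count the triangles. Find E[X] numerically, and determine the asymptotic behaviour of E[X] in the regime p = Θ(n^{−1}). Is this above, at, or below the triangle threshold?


Number of potential triangles: C(37, 3) = 7770.
Each occurs with probability p³ ≈ (0.108)³ ≈ 1.26350e-03.
By linearity: E[X] = C(37, 3)·p³ ≈ 7770 · 1.26350e-03 ≈ 9.817.
Here α = 1, so p = 4/n is exactly at the triangle threshold p ~ 1/n. Asymptotically E[X] → c³/6 = 4³/6 = 32/3 ≈ 10.667, a bounded constant. In this regime the triangle count is asymptotically Poisson(c³/6).

E[X] ≈ 9.817; in regime p = Θ(1/n^{1}) E[X] stays bounded (at the triangle threshold p ~ 1/n).


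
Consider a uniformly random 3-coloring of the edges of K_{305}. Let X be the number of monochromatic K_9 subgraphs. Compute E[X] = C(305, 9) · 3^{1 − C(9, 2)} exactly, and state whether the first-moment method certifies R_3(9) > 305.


E[X] = C(305, 9) · 3^{1 − 36} = 55871664980896050 · 3^{−35} = 55871664980896050/50031545098999707.
As a reduced fraction: E[X] = 18623888326965350/16677181699666569 ≈ 1.1167.
Is E[X] < 1? NO.
Since E[X] ≥ 1, the first-moment bound is inconclusive at n = 305; it does NOT by itself certify R_3(9) > 305.

E[X] = 18623888326965350/16677181699666569 ≈ 1.1167; E[X] ≥ 1; first-moment method inconclusive here.


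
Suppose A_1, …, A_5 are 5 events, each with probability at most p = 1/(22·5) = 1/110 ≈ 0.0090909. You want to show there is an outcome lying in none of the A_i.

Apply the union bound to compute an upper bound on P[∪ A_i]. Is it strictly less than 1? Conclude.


Union bound: P[∪_{i=1}^{5} A_i] ≤ Σ_i P[A_i] ≤ 5·p = 5·(1/110) = 1/22.
Numerically: 1/22 ≈ 0.0454545.
Is 1/22 < 1? YES.
Since P[∪ A_i] ≤ 1/22 < 1, the complement has P[∩ A_i^c] ≥ 1 − 1/22 = 21/22 > 0, so some outcome avoids every A_i.

5·p = 1/22 ≈ 0.0454545; existence CERTIFIED by the union bound.


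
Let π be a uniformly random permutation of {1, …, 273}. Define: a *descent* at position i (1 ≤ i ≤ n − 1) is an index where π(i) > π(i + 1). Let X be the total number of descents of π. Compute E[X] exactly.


Write X = Σ X_I over i = 1, …, 272, with X_I the indicator of one descent.
There are 272 indicators.
For each fixed i, the pair (π(i), π(i+1)) is a uniformly random ordered pair of distinct values from {1, …, 273}; by symmetry P[π(i) > π(i+1)] = 1/2.
By linearity: E[X] = 272 · (1/2) = (273 − 1) · (1/2) = 136 ≈ 136.000.

E[X] = 136 = 136.000.


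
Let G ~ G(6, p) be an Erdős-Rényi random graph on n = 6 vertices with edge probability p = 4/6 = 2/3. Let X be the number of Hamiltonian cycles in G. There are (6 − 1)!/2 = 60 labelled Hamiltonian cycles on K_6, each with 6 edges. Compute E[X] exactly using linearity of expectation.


K_6 has (6 − 1)!/2 = 60 labelled Hamiltonian cycles.
For each such Hamiltonian cycle H, let X_H = 1 if all 6 edges of H are present in G. Then P[X_H = 1] = p^{6} = (2/3)^{6} = 64/729.
By linearity of expectation: E[X] = Σ_H E[X_H] = 60 · p^{6} = 60 · 64/729 = 1280/243.
Numerically: E[X] ≈ 5.2675.

E[X] = 60 · (2/3)^{6} = 1280/243 ≈ 5.2675.


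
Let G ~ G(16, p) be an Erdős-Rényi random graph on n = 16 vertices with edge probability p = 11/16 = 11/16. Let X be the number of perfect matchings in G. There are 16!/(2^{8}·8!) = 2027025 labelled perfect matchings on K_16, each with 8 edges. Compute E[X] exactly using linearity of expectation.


K_16 has 16!/(2^{8}·8!) = 2027025 labelled perfect matchings.
For each such perfect matching H, let X_H = 1 if all 8 edges of H are present in G. Then P[X_H = 1] = p^{8} = (11/16)^{8} = 214358881/4294967296.
Summing the indicators: E[X] = Σ_H E[X_H] = 2027025 · p^{8} = 2027025 · 214358881/4294967296 = 434510810759025/4294967296.
Numerically: E[X] ≈ 1.01e+05.

E[X] = 2027025 · (11/16)^{8} = 434510810759025/4294967296 ≈ 1.01e+05.


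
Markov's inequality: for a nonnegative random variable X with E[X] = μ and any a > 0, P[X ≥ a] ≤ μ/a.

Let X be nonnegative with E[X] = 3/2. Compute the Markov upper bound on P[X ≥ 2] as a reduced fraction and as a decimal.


μ = E[X] = 3/2, a = 2.
Markov: P[X ≥ 2] ≤ μ/a = (3/2)/2 = 3/4.
Numerically: ≈ 0.75000.
(Since a = 2 > μ = 1.50000, the bound 3/4 is < 1 and informative.)

P[X ≥ 2] ≤ 3/4 ≈ 0.75000.


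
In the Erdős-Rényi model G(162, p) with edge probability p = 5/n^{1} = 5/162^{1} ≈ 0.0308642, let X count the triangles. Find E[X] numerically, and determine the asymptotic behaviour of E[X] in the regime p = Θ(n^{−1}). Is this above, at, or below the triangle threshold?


Number of potential triangles: C(162, 3) = 695520.
Each occurs with probability p³ ≈ (0.0308642)³ ≈ 2.94011941e-05.
By linearity: E[X] = C(162, 3)·p³ ≈ 695520 · 2.94011941e-05 ≈ 20.449119.
Here α = 1, so p = 5/n is exactly at the triangle threshold p ~ 1/n. Asymptotically E[X] → c³/6 = 5³/6 = 125/6 ≈ 20.833333, a bounded constant. In this regime the triangle count is asymptotically Poisson(c³/6).

E[X] ≈ 20.449119; in regime p = Θ(1/n^{1}) E[X] stays bounded (at the triangle threshold p ~ 1/n).


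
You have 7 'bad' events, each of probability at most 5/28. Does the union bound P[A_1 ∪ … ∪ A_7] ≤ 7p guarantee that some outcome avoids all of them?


Union bound: P[∪_{i=1}^{7} A_i] ≤ Σ_i P[A_i] ≤ 7·p = 7·(5/28) = 5/4.
Numerically: 5/4 ≈ 1.2500000.
Is 5/4 < 1? NO.
Since the bound 5/4 is ≥ 1, the union bound is uninformative here; it does NOT by itself certify existence.

7·p = 5/4 ≈ 1.2500000; existence NOT certified by the union bound.


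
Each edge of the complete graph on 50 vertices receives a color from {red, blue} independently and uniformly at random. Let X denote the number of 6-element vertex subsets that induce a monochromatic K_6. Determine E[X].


Let X = Σ_S X_S over the C(50, 6) = 15890700 subsets S of size 6, where X_S = 1 if the K_6 on S is monochromatic.
For a fixed S, the K_6 on S has C(6, 2) = 15 edges. P[all 15 edges red] = (1/2)^15, and likewise for blue, so P[monochromatic] = 2·(1/2)^15 = 2^{1 − 15} = 1/16384.
By linearity: E[X] = C(50, 6) · 2^{1 − 15} = 15890700 · 1/16384 = 3972675/4096.
Numerically: E[X] ≈ 969.891.

E[X] = C(50,6)·2^(1−C(6,2)) = 3972675/4096 ≈ 969.891.


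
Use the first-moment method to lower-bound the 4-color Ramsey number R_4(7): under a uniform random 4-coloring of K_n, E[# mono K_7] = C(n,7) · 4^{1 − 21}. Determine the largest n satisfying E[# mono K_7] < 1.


We need C(n, 7) · 4^{1 − 21} < 1, i.e. C(n, 7) < 4^{21 − 1} = 1099511627776.
Check values of n near the boundary:
  n = 174: C(174, 7) = 847879782984; 847879782984 < 1099511627776? YES
  n = 175: C(175, 7) = 883208107275; 883208107275 < 1099511627776? YES
  n = 176: C(176, 7) = 919790691600; 919790691600 < 1099511627776? YES
  n = 177: C(177, 7) = 957664425960; 957664425960 < 1099511627776? YES
  n = 178: C(178, 7) = 996867063280; 996867063280 < 1099511627776? YES
  n = 179: C(179, 7) = 1037437234460; 1037437234460 < 1099511627776? YES
  n = 180: C(180, 7) = 1079414463600; 1079414463600 < 1099511627776? YES
  n = 181: C(181, 7) = 1122839183400; 1122839183400 < 1099511627776? NO
  n = 182: C(182, 7) = 1167752750736; 1167752750736 < 1099511627776? NO
  n = 183: C(183, 7) = 1214197462413; 1214197462413 < 1099511627776? NO
The largest n with C(n, 7) < 1099511627776 is n = 180 (where E[X] = 67463403975/68719476736 ≈ 0.982). Hence R_4(7) > 180, i.e. R_4(7) ≥ 181.

Largest n = 180; hence R_4(7) > 180.


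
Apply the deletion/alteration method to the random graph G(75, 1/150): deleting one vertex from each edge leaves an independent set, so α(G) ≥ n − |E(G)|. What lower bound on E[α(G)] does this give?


E[|E(G)|] = C(75, 2)·p = 2775 · (1/150) = 37/2.
E[α(G)] ≥ n − E[|E(G)|] = 75 − 37/2 = 113/2.
Numerically: ≈ 56.5000.
(This is only a lower bound; the true E[α(G)] may be larger.)

E[α(G)] ≥ 113/2 ≈ 56.5000.


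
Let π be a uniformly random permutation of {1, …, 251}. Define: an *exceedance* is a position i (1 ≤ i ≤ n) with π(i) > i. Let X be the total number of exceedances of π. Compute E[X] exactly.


Write X = Σ_{i=1}^{251} X_i, where X_i = 1_{π(i) > i}.
For each fixed i, π(i) is uniform over {1, …, 251} (marginal of a uniform permutation), so P[π(i) > i] = (n − i)/n. Summing: Σ_{i=1}^{251} (n − i)/n = (0 + 1 + … + 250)/251 = 251(251 − 1)/(2·251) = (251 − 1)/2.
Hence E[X] = Σ_{i=1}^{251} (251 − i)/251 = 125 ≈ 125.00000.

E[X] = 125 = 125.00000.


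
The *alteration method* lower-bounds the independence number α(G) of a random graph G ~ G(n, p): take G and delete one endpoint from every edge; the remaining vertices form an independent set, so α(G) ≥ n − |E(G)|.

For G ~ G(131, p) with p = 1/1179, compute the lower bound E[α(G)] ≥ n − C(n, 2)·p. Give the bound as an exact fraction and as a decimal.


E[|E(G)|] = C(131, 2)·p = 8515 · (1/1179) = 65/9.
E[α(G)] ≥ n − E[|E(G)|] = 131 − 65/9 = 1114/9.
Numerically: ≈ 123.778.
(This is only a lower bound; the true E[α(G)] may be larger.)

E[α(G)] ≥ 1114/9 ≈ 123.778.


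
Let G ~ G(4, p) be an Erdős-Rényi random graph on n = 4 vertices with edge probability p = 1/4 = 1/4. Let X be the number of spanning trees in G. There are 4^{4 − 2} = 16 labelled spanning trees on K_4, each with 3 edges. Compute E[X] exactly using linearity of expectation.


K_4 has 4^{4 − 2} = 16 labelled spanning trees.
For each such spanning tree H, let X_H = 1 if all 3 edges of H are present in G. Then P[X_H = 1] = p^{3} = (1/4)^{3} = 1/64.
By linearity of expectation: E[X] = Σ_H E[X_H] = 16 · p^{3} = 16 · 1/64 = 1/4.
Numerically: E[X] ≈ 0.25.

E[X] = 16 · (1/4)^{3} = 1/4 ≈ 0.25.


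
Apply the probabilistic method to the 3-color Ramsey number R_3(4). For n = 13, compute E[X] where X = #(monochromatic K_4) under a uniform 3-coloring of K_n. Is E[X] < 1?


E[X] = C(13, 4) · 3^{1 − 6} = 715 · 3^{−5} = 715/243.
As a reduced fraction: E[X] = 715/243 ≈ 2.9423868.
Is E[X] < 1? NO.
Since E[X] ≥ 1, the first-moment bound is inconclusive at n = 13; it does NOT by itself certify R_3(4) > 13.

E[X] = 715/243 ≈ 2.9423868; E[X] ≥ 1; first-moment method inconclusive here.


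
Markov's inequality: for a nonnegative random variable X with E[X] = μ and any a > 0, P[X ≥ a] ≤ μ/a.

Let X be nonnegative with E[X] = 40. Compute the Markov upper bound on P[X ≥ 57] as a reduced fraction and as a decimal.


μ = E[X] = 40, a = 57.
Markov: P[X ≥ 57] ≤ μ/a = (40)/57 = 40/57.
Numerically: ≈ 0.70175.
(Since a = 57 > μ = 40.00000, the bound 40/57 is < 1 and informative.)

P[X ≥ 57] ≤ 40/57 ≈ 0.70175.
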